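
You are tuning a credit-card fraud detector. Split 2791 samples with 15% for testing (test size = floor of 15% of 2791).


Test = ⌊2791·15/100⌋ = 418
Train = 2791 - 418 = 2373

Train: 2373, Test: 418


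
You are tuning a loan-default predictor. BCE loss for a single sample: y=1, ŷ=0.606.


BCE = -[y·ln(p) + (1-y)·ln(1-p)]
= -1·ln(0.606) - 0
= -ln(0.606) = 0.5009

0.5009


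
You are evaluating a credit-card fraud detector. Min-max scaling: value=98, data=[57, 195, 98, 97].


min=57, max=195
(98-57)/(195-57) = 41/138 = 0.2971

0.2971


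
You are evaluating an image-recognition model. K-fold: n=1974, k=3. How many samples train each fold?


Fold size = 1974/3 = 658
Training per fold = 1974 - 658 = 1316

1316


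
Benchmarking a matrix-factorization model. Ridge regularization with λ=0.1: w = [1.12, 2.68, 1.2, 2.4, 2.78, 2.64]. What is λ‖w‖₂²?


‖w‖₂² = (1.12)² + (2.68)² + (1.2)² + (2.4)² + (2.78)² + (2.64)²
     = 1.2544 + 7.1824 + 1.44 + 5.76 + 7.7284 + 6.9696
     = 30.3348
λ·‖w‖₂² = 0.1·30.3348 = 3.03348

3.03348


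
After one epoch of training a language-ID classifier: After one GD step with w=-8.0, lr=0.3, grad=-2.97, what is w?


w_new = w - α·∇
= -8.0 - 0.3·-2.97
= -8.0 + 0.891
= -7.109

-7.109


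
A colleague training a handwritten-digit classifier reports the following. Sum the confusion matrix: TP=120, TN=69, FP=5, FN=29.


Total = TP + TN + FP + FN
= 120 + 69 + 5 + 29
= 223
(Predicted positive: 125, predicted negative: 98)

223


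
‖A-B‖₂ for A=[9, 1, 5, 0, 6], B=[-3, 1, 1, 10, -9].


d = √((9+ 3)² + (1-1)² + (5-1)² + (0-10)² + (6+ 9)²)
  = √(144 + 0 + 16 + 100 + 225)
  = √485 = 22.0227

22.0227


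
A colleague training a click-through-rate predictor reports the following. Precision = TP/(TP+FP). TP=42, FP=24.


Precision = TP/(TP+FP)
= 42/(42+24)
= 42/66 = 63.64%

63.64%


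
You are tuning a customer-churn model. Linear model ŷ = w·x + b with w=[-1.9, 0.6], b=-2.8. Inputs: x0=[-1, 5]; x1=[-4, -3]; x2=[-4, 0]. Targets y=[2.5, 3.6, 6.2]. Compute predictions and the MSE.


ŷ0 = (-1.9)·(-1) + (0.6)·(5) - 2.8 = 2.1
ŷ1 = (-1.9)·(-4) + (0.6)·(-3) - 2.8 = 3.0
ŷ2 = (-1.9)·(-4) + (0.6)·(0) - 2.8 = 4.8
errors² = [0.16, 0.36, 1.96]
MSE = 2.4800/3 = 0.8267

0.8267


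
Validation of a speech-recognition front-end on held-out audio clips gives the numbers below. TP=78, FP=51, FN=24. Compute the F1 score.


Precision = 78/129 = 0.6047
Recall = 78/102 = 0.7647
F1 = 2·P·R/(P+R) = 2·TP/(2·TP+FP+FN) = 156/(156+51+24) = 156/231 = 0.6753

0.6753


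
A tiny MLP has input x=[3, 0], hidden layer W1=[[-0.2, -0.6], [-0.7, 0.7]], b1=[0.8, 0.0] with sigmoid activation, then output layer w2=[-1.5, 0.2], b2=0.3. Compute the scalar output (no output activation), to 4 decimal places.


z1[0] = (-0.2)·(3) + (-0.6)·(0) + 0.8 = 0.2
z1[1] = (-0.7)·(3) + (0.7)·(0) + 0.0 = -2.1
h = sigmoid(z1) = [0.5498, 0.1091]
output = (-1.5)·(0.5498) + (0.2)·(0.1091) + 0.3 = -0.5029

-0.5029


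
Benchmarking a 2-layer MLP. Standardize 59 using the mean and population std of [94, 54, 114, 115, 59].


μ = 87.2, σ = 26.2099
z = (59 - 87.2)/26.2099 = -1.0759

-1.0759


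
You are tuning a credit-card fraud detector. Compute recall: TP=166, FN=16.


Recall = TP/(TP+FN)
= 166/(166+16)
= 166/182 = 91.21%

91.21%


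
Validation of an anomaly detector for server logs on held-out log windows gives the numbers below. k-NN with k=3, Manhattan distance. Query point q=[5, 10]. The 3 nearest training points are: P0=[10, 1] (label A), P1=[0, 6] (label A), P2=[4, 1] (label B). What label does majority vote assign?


d(q,P0) = 14  (label A)
d(q,P1) = 9  (label A)
d(q,P2) = 10  (label B)
Votes: A=2, B=1
Majority → A

A


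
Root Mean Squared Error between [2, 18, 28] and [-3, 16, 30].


MSE = 33/3 = 11
RMSE = √(33/3) = 3.3166

3.3166


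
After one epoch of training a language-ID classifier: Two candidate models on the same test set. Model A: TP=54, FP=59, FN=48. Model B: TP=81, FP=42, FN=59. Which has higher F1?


Model A: P=54/113=0.4779, R=54/102=0.5294, F1=2PR/(P+R)=2TP/(2TP+FP+FN)=108/215=0.5023
Model B: P=81/123=0.6585, R=81/140=0.5786, F1=2PR/(P+R)=2TP/(2TP+FP+FN)=162/263=0.616
0.5023 < 0.616 → Model B

Model B


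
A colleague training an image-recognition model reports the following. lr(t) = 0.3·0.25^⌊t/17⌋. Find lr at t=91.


n_drops = ⌊91/17⌋ = 5
lr = 0.3·0.25^5 = 0.3·0.0009765625 = 0.00029296875

0.00029296875


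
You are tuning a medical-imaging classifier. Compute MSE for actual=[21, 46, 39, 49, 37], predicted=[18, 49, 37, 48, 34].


Squared errors: (21-18)²=9, (46-49)²=9, (39-37)²=4, (49-48)²=1, (37-34)²=9
Sum = 32
MSE = 32/5 = 32/5

32/5


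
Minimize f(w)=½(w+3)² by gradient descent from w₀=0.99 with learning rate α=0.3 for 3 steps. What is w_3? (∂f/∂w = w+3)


step 1: grad = 0.99+3 = 3.99; w = 0.99 - 0.3·(3.99) = -0.207
step 2: grad = -0.207+3 = 2.793; w = -0.207 - 0.3·(2.793) = -1.0449
step 3: grad = -1.0449+3 = 1.9551; w = -1.0449 - 0.3·(1.9551) = -1.63143

-1.63143


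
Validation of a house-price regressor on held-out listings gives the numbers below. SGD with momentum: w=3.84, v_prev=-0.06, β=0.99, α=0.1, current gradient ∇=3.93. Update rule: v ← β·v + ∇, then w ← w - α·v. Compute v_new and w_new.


v_new = 0.99·-0.06 + 3.93 = -0.0594 + 3.93 = 3.8706
w_new = 3.84 - 0.1·3.8706 = 3.84 - 0.38706 = 3.45294

v_new=3.8706, w_new=3.45294


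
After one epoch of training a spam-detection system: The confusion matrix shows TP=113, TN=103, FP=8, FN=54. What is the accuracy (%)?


Accuracy = (TP+TN)/(TP+TN+FP+FN)
= (113+103)/(278)
= 216/278 = 77.7%

77.7%


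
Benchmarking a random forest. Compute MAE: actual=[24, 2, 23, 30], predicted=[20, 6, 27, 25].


Absolute errors: |24-20|=4, |2-6|=4, |23-27|=4, |30-25|=5
Sum = 17
MAE = 17/4 = 17/4

17/4


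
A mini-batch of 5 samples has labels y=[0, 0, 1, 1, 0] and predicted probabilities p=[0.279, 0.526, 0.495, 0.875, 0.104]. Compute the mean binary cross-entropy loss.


L[0] = -ln(1-0.279) = -ln(0.721) = 0.3271
L[1] = -ln(1-0.526) = -ln(0.474) = 0.7465
L[2] = -ln(0.495) = 0.7032
L[3] = -ln(0.875) = 0.1335
L[4] = -ln(1-0.104) = -ln(0.896) = 0.1098
mean = (0.3271 + 0.7465 + 0.7032 + 0.1335 + 0.1098)/5 = 0.404

0.404


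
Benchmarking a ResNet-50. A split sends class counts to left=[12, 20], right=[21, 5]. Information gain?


Parent = [33, 25], H_parent = 0.9862
H_left = 0.9544 (n=32), H_right = 0.7063 (n=26)
H_children = (32/58)·0.9544 + (26/58)·0.7063 = 0.8432
IG = 0.9862 - 0.8432 = 0.143

0.143


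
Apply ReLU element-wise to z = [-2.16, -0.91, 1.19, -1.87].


ReLU(-2.16) = max(0, -2.16) = 0.0
ReLU(-0.91) = max(0, -0.91) = 0.0
ReLU(1.19) = max(0, 1.19) = 1.19
ReLU(-1.87) = max(0, -1.87) = 0.0
result = [0.0, 0.0, 1.19, 0.0]

[0.0, 0.0, 1.19, 0.0]


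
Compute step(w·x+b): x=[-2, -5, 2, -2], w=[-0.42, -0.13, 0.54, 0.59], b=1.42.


z = (-2)·(-0.42) + (-5)·(-0.13) + (2)·(0.54) + (-2)·(0.59) + 1.42
  = 2.81
step(z) = 1 (z≥0)

1


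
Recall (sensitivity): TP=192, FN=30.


Recall = TP/(TP+FN)
= 192/(192+30)
= 192/222 = 86.49%

86.49%


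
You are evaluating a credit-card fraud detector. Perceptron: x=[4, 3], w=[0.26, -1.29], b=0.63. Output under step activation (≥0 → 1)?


z = (4)·(0.26) + (3)·(-1.29) + 0.63
  = -2.2
step(z) = 0 (z<0)

0


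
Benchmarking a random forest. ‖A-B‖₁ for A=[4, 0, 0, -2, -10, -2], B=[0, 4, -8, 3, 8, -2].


d = |4-0| + |0-4| + |0+ 8| + |-2-3| + |-10-8| + |-2+ 2|
  = 4 + 4 + 8 + 5 + 18 + 0
  = 39

39


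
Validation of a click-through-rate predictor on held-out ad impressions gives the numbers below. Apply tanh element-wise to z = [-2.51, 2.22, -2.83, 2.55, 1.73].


tanh(-2.51) = -0.9869
tanh(2.22) = 0.9767
tanh(-2.83) = -0.9931
tanh(2.55) = 0.9879
tanh(1.73) = 0.9391
result = [-0.9869, 0.9767, -0.9931, 0.9879, 0.9391]

[-0.9869, 0.9767, -0.9931, 0.9879, 0.9391]


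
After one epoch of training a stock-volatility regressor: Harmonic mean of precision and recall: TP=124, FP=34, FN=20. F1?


Precision = 124/158 = 0.7848
Recall = 124/144 = 0.8611
F1 = 2·P·R/(P+R) = 2·TP/(2·TP+FP+FN) = 248/(248+34+20) = 248/302 = 0.8212

0.8212


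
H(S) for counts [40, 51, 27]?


Probabilities: [40/118, 51/118, 27/118] ≈ [0.339, 0.4322, 0.2288]
H = -((40/118)·log₂(40/118) + (51/118)·log₂(51/118) + (27/118)·log₂(27/118))
  = 1.539 bits

1.539 bits


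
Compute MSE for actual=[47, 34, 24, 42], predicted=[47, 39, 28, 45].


Squared errors: (47-47)²=0, (34-39)²=25, (24-28)²=16, (42-45)²=9
Sum = 50
MSE = 50/4 = 25/2

25/2


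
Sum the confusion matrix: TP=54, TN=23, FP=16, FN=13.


Total = TP + TN + FP + FN
= 54 + 23 + 16 + 13
= 106
(Predicted positive: 70, predicted negative: 36)

106


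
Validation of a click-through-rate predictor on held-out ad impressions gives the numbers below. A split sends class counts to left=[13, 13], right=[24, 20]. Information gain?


Parent = [37, 33], H_parent = 0.9976
H_left = 1 (n=26), H_right = 0.994 (n=44)
H_children = (26/70)·1 + (44/70)·0.994 = 0.9962
IG = 0.9976 - 0.9962 = 0.0014

0.0014


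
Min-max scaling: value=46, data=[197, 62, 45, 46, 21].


min=21, max=197
(46-21)/(197-21) = 25/176 = 0.142

0.142


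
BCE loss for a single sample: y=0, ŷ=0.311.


BCE = -[y·ln(p) + (1-y)·ln(1-p)]
= -0 - 1·ln(1-0.311)
= -ln(0.689) = 0.3725

0.3725


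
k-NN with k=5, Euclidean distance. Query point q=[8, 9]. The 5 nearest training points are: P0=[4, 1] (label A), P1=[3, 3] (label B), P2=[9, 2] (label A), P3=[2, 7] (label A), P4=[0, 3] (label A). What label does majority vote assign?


d(q,P0) = 8.9443  (label A)
d(q,P1) = 7.8102  (label B)
d(q,P2) = 7.0711  (label A)
d(q,P3) = 6.3246  (label A)
d(q,P4) = 10.0  (label A)
Votes: A=4, B=1
Majority → A

A


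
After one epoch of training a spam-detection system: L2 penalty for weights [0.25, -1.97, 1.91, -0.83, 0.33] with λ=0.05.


‖w‖₂² = (0.25)² + (-1.97)² + (1.91)² + (-0.83)² + (0.33)²
     = 0.0625 + 3.8809 + 3.6481 + 0.6889 + 0.1089
     = 8.3893
λ·‖w‖₂² = 0.05·8.3893 = 0.419465

0.419465


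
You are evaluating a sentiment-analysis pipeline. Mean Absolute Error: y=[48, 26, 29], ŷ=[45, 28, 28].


Absolute errors: |48-45|=3, |26-28|=2, |29-28|=1
Sum = 6
MAE = 6/3 = 2

2


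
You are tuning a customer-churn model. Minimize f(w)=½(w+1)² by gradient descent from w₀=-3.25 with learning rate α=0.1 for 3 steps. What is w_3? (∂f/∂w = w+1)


step 1: grad = -3.25+1 = -2.25; w = -3.25 - 0.1·(-2.25) = -3.025
step 2: grad = -3.025+1 = -2.025; w = -3.025 - 0.1·(-2.025) = -2.8225
step 3: grad = -2.8225+1 = -1.8225; w = -2.8225 - 0.1·(-1.8225) = -2.64025

-2.64025


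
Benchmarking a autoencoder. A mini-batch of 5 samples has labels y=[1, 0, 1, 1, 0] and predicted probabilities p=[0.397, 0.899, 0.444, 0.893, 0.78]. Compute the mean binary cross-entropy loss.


L[0] = -ln(0.397) = 0.9238
L[1] = -ln(1-0.899) = -ln(0.101) = 2.2926
L[2] = -ln(0.444) = 0.8119
L[3] = -ln(0.893) = 0.1132
L[4] = -ln(1-0.78) = -ln(0.22) = 1.5141
mean = (0.9238 + 2.2926 + 0.8119 + 0.1132 + 1.5141)/5 = 1.1311

1.1311


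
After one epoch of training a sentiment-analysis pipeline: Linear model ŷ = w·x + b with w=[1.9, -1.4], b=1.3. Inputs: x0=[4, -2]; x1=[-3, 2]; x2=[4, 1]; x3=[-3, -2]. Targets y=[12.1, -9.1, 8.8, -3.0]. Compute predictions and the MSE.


ŷ0 = (1.9)·(4) + (-1.4)·(-2) + 1.3 = 11.7
ŷ1 = (1.9)·(-3) + (-1.4)·(2) + 1.3 = -7.2
ŷ2 = (1.9)·(4) + (-1.4)·(1) + 1.3 = 7.5
ŷ3 = (1.9)·(-3) + (-1.4)·(-2) + 1.3 = -1.6
errors² = [0.16, 3.61, 1.69, 1.96]
MSE = 7.4200/4 = 1.855

1.855


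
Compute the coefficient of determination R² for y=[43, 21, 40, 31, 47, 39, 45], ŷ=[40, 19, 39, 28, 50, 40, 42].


ȳ = 38
SS_res = Σ(y-ŷ)² = 42
SS_tot = Σ(y-ȳ)² = 498
R² = 1 - SS_res/SS_tot = 1 - 0.0843 = 0.9157

0.9157


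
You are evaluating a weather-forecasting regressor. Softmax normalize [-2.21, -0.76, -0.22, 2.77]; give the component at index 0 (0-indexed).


Exponentials: e^-2.21=0.1097, e^-0.76=0.4677, e^-0.22=0.8025, e^2.77=15.9586
Sum = 17.3385
Softmax = [0.0063, 0.027, 0.0463, 0.9204]
p[0] = 0.1097/17.3385 = 0.0063

0.0063


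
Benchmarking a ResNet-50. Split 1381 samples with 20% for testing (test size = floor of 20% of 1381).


Test = ⌊1381·20/100⌋ = 276
Train = 1381 - 276 = 1105

Train: 1105, Test: 276


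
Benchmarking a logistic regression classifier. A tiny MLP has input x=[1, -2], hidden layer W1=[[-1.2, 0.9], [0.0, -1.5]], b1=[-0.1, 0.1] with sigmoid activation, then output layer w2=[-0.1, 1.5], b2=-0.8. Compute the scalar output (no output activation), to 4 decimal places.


z1[0] = (-1.2)·(1) + (0.9)·(-2) - 0.1 = -3.1
z1[1] = (0.0)·(1) + (-1.5)·(-2) + 0.1 = 3.1
h = sigmoid(z1) = [0.0431, 0.9569]
output = (-0.1)·(0.0431) + (1.5)·(0.9569) - 0.8 = 0.631

0.631


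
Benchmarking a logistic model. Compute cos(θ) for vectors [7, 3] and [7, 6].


A·B = 7·7 + 3·6 = 67
‖A‖ = √58 = 7.6158, ‖B‖ = √85 = 9.2195
cos = 67/(√58·√85) = 67/√4930 = 0.9542

0.9542


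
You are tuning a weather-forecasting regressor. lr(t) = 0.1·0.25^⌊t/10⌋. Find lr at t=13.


n_drops = ⌊13/10⌋ = 1
lr = 0.1·0.25^1 = 0.1·0.25 = 0.025

0.025


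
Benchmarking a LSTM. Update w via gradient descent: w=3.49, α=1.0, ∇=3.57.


w_new = w - α·∇
= 3.49 - 1.0·3.57
= 3.49 - 3.57
= -0.08

-0.08


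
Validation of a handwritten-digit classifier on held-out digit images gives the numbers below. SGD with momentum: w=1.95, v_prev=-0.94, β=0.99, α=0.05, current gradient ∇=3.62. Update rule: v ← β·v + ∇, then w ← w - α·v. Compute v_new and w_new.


v_new = 0.99·-0.94 + 3.62 = -0.9306 + 3.62 = 2.6894
w_new = 1.95 - 0.05·2.6894 = 1.95 - 0.13447 = 1.81553

v_new=2.6894, w_new=1.81553


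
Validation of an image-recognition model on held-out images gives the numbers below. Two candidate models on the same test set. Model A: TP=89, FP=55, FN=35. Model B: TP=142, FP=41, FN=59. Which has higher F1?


Model A: P=89/144=0.6181, R=89/124=0.7177, F1=2PR/(P+R)=2TP/(2TP+FP+FN)=178/268=0.6642
Model B: P=142/183=0.776, R=142/201=0.7065, F1=2PR/(P+R)=2TP/(2TP+FP+FN)=284/384=0.7396
0.6642 < 0.7396 → Model B

Model B


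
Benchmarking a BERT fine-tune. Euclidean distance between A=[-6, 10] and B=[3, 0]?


d = √((-6-3)² + (10-0)²)
  = √(81 + 100)
  = √181 = 13.4536

13.4536


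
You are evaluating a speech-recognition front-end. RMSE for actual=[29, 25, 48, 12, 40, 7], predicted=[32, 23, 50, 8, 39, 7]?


MSE = 34/6 = 5.6667
RMSE = √(34/6) = 2.3805

2.3805


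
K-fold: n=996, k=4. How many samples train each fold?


Fold size = 996/4 = 249
Training per fold = 996 - 249 = 747

747


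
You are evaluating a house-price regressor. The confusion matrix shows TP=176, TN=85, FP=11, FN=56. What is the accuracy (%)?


Accuracy = (TP+TN)/(TP+TN+FP+FN)
= (176+85)/(328)
= 261/328 = 79.57%

79.57%


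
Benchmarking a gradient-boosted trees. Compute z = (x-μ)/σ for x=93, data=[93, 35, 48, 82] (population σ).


μ = 64.5, σ = 23.775
z = (93 - 64.5)/23.775 = 1.1987

1.1987


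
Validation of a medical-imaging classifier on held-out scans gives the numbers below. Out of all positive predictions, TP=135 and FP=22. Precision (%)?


Precision = TP/(TP+FP)
= 135/(135+22)
= 135/157 = 85.99%

85.99%


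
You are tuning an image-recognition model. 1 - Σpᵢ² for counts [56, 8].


Probabilities: [56/64, 8/64] ≈ [0.875, 0.125]
Σpᵢ² = (3136 + 64)/64² = 3200/4096
Gini = 1 - Σpᵢ² = 1 - 3200/4096 = 0.2188

0.2188


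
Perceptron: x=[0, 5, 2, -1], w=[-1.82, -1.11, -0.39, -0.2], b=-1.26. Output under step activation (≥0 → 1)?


z = (0)·(-1.82) + (5)·(-1.11) + (2)·(-0.39) + (-1)·(-0.2) - 1.26
  = -7.39
step(z) = 0 (z<0)

0


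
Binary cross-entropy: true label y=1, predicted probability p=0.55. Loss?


BCE = -[y·ln(p) + (1-y)·ln(1-p)]
= -1·ln(0.55) - 0
= -ln(0.55) = 0.5978

0.5978


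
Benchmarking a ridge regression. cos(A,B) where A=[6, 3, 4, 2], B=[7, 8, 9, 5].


A·B = 6·7 + 3·8 + 4·9 + 2·5 = 112
‖A‖ = √65 = 8.0623, ‖B‖ = √219 = 14.7986
cos = 112/(√65·√219) = 112/√14235 = 0.9387

0.9387


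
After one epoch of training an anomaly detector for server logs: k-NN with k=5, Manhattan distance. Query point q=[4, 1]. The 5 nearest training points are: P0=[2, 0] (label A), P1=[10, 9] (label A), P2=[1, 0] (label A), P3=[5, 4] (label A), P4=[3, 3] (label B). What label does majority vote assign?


d(q,P0) = 3  (label A)
d(q,P1) = 14  (label A)
d(q,P2) = 4  (label A)
d(q,P3) = 4  (label A)
d(q,P4) = 3  (label B)
Votes: A=4, B=1
Majority → A

A


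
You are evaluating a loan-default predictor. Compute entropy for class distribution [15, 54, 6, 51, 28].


Probabilities: [15/154, 54/154, 6/154, 51/154, 28/154] ≈ [0.0974, 0.3506, 0.039, 0.3312, 0.1818]
H = -((15/154)·log₂(15/154) + (54/154)·log₂(54/154) + (6/154)·log₂(6/154) + (51/154)·log₂(51/154) + (28/154)·log₂(28/154))
  = 2.015 bits

2.015 bits


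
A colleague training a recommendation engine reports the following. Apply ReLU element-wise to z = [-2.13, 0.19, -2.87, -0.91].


ReLU(-2.13) = max(0, -2.13) = 0.0
ReLU(0.19) = max(0, 0.19) = 0.19
ReLU(-2.87) = max(0, -2.87) = 0.0
ReLU(-0.91) = max(0, -0.91) = 0.0
result = [0.0, 0.19, 0.0, 0.0]

[0.0, 0.19, 0.0, 0.0]


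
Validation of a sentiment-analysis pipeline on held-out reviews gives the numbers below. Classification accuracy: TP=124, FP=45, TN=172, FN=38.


Accuracy = (TP+TN)/(TP+TN+FP+FN)
= (124+172)/(379)
= 296/379 = 78.1%

78.1%


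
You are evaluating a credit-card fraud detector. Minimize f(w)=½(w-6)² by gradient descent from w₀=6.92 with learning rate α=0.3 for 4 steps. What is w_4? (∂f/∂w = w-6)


step 1: grad = 6.92-6 = 0.92; w = 6.92 - 0.3·(0.92) = 6.644
step 2: grad = 6.644-6 = 0.644; w = 6.644 - 0.3·(0.644) = 6.4508
step 3: grad = 6.4508-6 = 0.4508; w = 6.4508 - 0.3·(0.4508) = 6.31556
step 4: grad = 6.31556-6 = 0.31556; w = 6.31556 - 0.3·(0.31556) = 6.220892

6.220892


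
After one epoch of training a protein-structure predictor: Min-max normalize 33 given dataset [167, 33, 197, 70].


min=33, max=197
(33-33)/(197-33) = 0/164 = 0.0

0.0


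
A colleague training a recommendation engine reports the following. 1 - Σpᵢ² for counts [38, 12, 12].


Probabilities: [38/62, 12/62, 12/62] ≈ [0.6129, 0.1935, 0.1935]
Σpᵢ² = (1444 + 144 + 144)/62² = 1732/3844
Gini = 1 - Σpᵢ² = 1 - 1732/3844 = 0.5494

0.5494


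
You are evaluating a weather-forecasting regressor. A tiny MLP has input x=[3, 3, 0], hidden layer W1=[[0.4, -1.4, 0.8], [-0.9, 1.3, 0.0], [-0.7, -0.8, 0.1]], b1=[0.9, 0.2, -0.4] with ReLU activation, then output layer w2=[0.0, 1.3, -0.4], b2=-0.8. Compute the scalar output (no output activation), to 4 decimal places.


z1[0] = (0.4)·(3) + (-1.4)·(3) + (0.8)·(0) + 0.9 = -2.1
z1[1] = (-0.9)·(3) + (1.3)·(3) + (0.0)·(0) + 0.2 = 1.4
z1[2] = (-0.7)·(3) + (-0.8)·(3) + (0.1)·(0) - 0.4 = -4.9
h = ReLU(z1) = [0.0, 1.4, 0.0]
output = (0.0)·(0.0) + (1.3)·(1.4) + (-0.4)·(0.0) - 0.8 = 1.02

1.02


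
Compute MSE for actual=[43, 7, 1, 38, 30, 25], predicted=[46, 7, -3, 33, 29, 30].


Squared errors: (43-46)²=9, (7-7)²=0, (1+ 3)²=16, (38-33)²=25, (30-29)²=1, (25-30)²=25
Sum = 76
MSE = 76/6 = 38/3

38/3


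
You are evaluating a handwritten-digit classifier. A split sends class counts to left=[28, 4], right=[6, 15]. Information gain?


Parent = [34, 19], H_parent = 0.9414
H_left = 0.5436 (n=32), H_right = 0.8631 (n=21)
H_children = (32/53)·0.5436 + (21/53)·0.8631 = 0.6702
IG = 0.9414 - 0.6702 = 0.2712

0.2712


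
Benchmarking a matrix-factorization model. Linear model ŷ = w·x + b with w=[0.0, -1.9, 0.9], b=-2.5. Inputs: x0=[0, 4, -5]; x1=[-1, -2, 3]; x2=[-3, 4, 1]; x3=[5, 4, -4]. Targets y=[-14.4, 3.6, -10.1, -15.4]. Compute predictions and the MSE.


ŷ0 = (0.0)·(0) + (-1.9)·(4) + (0.9)·(-5) - 2.5 = -14.6
ŷ1 = (0.0)·(-1) + (-1.9)·(-2) + (0.9)·(3) - 2.5 = 4.0
ŷ2 = (0.0)·(-3) + (-1.9)·(4) + (0.9)·(1) - 2.5 = -9.2
ŷ3 = (0.0)·(5) + (-1.9)·(4) + (0.9)·(-4) - 2.5 = -13.7
errors² = [0.04, 0.16, 0.81, 2.89]
MSE = 3.9000/4 = 0.975

0.975


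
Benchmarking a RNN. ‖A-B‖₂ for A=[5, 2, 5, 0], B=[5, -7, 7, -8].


d = √((5-5)² + (2+ 7)² + (5-7)² + (0+ 8)²)
  = √(0 + 81 + 4 + 64)
  = √149 = 12.2066

12.2066


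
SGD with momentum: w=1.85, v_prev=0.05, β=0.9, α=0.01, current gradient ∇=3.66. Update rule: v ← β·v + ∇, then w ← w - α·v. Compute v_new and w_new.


v_new = 0.9·0.05 + 3.66 = 0.045 + 3.66 = 3.705
w_new = 1.85 - 0.01·3.705 = 1.85 - 0.03705 = 1.81295

v_new=3.705, w_new=1.81295


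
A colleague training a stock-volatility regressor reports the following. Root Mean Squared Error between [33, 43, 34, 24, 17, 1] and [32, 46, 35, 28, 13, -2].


MSE = 52/6 = 8.6667
RMSE = √(52/6) = 2.9439

2.9439


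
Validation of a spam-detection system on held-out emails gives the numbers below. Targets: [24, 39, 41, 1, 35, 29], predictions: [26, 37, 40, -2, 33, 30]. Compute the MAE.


Absolute errors: |24-26|=2, |39-37|=2, |41-40|=1, |1+ 2|=3, |35-33|=2, |29-30|=1
Sum = 11
MAE = 11/6 = 11/6

11/6


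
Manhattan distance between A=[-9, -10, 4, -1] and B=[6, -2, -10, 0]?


d = |-9-6| + |-10+ 2| + |4+ 10| + |-1-0|
  = 15 + 8 + 14 + 1
  = 38

38


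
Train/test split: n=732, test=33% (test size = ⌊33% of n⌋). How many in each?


Test = ⌊732·33/100⌋ = 241
Train = 732 - 241 = 491

Train: 491, Test: 241


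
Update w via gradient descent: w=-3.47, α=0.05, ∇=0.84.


w_new = w - α·∇
= -3.47 - 0.05·0.84
= -3.47 - 0.042
= -3.512

-3.512


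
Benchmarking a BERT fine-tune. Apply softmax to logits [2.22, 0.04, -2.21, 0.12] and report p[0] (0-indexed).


Exponentials: e^2.22=9.2073, e^0.04=1.0408, e^-2.21=0.1097, e^0.12=1.1275
Sum = 11.4853
Softmax = [0.8017, 0.0906, 0.0096, 0.0982]
p[0] = 9.2073/11.4853 = 0.8017

0.8017


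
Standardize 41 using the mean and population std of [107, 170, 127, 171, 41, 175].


μ = 131.8333, σ = 47.8624
z = (41 - 131.8333)/47.8624 = -1.8978

-1.8978


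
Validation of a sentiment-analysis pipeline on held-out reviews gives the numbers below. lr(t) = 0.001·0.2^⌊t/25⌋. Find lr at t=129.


n_drops = ⌊129/25⌋ = 5
lr = 0.001·0.2^5 = 0.001·0.00032 = 0.00000032

0.00000032


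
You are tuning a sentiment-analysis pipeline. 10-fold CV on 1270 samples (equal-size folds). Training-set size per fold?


Fold size = 1270/10 = 127
Training per fold = 1270 - 127 = 1143

1143


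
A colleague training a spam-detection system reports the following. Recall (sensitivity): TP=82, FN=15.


Recall = TP/(TP+FN)
= 82/(82+15)
= 82/97 = 84.54%

84.54%


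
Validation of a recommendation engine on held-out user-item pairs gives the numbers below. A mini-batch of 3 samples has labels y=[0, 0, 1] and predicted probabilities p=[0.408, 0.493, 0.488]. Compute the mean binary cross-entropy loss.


L[0] = -ln(1-0.408) = -ln(0.592) = 0.5242
L[1] = -ln(1-0.493) = -ln(0.507) = 0.6792
L[2] = -ln(0.488) = 0.7174
mean = (0.5242 + 0.6792 + 0.7174)/3 = 0.6403

0.6403


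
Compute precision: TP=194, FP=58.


Precision = TP/(TP+FP)
= 194/(194+58)
= 194/252 = 76.98%

76.98%


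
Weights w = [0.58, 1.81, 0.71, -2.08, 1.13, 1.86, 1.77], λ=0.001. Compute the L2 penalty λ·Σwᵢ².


‖w‖₂² = (0.58)² + (1.81)² + (0.71)² + (-2.08)² + (1.13)² + (1.86)² + (1.77)²
     = 0.3364 + 3.2761 + 0.5041 + 4.3264 + 1.2769 + 3.4596 + 3.1329
     = 16.3124
λ·‖w‖₂² = 0.001·16.3124 = 0.016312

0.016312


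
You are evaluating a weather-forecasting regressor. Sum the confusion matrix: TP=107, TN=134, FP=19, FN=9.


Total = TP + TN + FP + FN
= 107 + 134 + 19 + 9
= 269
(Predicted positive: 126, predicted negative: 143)

269


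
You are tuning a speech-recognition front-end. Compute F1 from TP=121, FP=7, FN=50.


Precision = 121/128 = 0.9453
Recall = 121/171 = 0.7076
F1 = 2·P·R/(P+R) = 2·TP/(2·TP+FP+FN) = 242/(242+7+50) = 242/299 = 0.8094

0.8094


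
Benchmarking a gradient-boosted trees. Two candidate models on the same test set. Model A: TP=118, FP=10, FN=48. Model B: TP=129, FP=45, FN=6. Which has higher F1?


Model A: P=118/128=0.9219, R=118/166=0.7108, F1=2PR/(P+R)=2TP/(2TP+FP+FN)=236/294=0.8027
Model B: P=129/174=0.7414, R=129/135=0.9556, F1=2PR/(P+R)=2TP/(2TP+FP+FN)=258/309=0.835
0.8027 < 0.835 → Model B

Model B


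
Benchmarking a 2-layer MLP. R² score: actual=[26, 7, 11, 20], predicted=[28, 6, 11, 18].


ȳ = 16
SS_res = Σ(y-ŷ)² = 9
SS_tot = Σ(y-ȳ)² = 222
R² = 1 - SS_res/SS_tot = 1 - 0.0405 = 0.9595

0.9595


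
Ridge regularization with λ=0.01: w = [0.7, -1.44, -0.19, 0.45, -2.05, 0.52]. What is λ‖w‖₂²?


‖w‖₂² = (0.7)² + (-1.44)² + (-0.19)² + (0.45)² + (-2.05)² + (0.52)²
     = 0.49 + 2.0736 + 0.0361 + 0.2025 + 4.2025 + 0.2704
     = 7.2751
λ·‖w‖₂² = 0.01·7.2751 = 0.072751

0.072751


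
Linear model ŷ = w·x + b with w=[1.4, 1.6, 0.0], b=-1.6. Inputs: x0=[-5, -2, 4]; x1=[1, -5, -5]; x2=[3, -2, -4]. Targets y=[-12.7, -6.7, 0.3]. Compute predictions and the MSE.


ŷ0 = (1.4)·(-5) + (1.6)·(-2) + (0.0)·(4) - 1.6 = -11.8
ŷ1 = (1.4)·(1) + (1.6)·(-5) + (0.0)·(-5) - 1.6 = -8.2
ŷ2 = (1.4)·(3) + (1.6)·(-2) + (0.0)·(-4) - 1.6 = -0.6
errors² = [0.81, 2.25, 0.81]
MSE = 3.8700/3 = 1.29

1.29


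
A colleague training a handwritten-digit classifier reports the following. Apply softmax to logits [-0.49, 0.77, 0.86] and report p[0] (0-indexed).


Exponentials: e^-0.49=0.6126, e^0.77=2.1598, e^0.86=2.3632
Sum = 5.1356
Softmax = [0.1193, 0.4206, 0.4602]
p[0] = 0.6126/5.1356 = 0.1193

0.1193


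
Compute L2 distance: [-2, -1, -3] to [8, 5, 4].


d = √((-2-8)² + (-1-5)² + (-3-4)²)
  = √(100 + 36 + 49)
  = √185 = 13.6015

13.6015


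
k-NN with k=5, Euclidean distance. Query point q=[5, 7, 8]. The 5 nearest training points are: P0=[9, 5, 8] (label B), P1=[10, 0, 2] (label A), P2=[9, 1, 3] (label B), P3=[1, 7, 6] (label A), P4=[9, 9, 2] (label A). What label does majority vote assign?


d(q,P0) = 4.4721  (label B)
d(q,P1) = 10.4881  (label A)
d(q,P2) = 8.775  (label B)
d(q,P3) = 4.4721  (label A)
d(q,P4) = 7.4833  (label A)
Votes: A=3, B=2
Majority → A

A


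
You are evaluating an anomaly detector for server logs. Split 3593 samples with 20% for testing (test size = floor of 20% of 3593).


Test = ⌊3593·20/100⌋ = 718
Train = 3593 - 718 = 2875

Train: 2875, Test: 718


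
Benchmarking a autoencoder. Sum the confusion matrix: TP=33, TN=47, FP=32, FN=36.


Total = TP + TN + FP + FN
= 33 + 47 + 32 + 36
= 148
(Predicted positive: 65, predicted negative: 83)

148


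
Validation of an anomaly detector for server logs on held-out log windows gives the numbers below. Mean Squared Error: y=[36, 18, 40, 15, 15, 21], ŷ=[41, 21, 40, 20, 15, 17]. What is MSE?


Squared errors: (36-41)²=25, (18-21)²=9, (40-40)²=0, (15-20)²=25, (15-15)²=0, (21-17)²=16
Sum = 75
MSE = 75/6 = 25/2

25/2


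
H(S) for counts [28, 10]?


Probabilities: [28/38, 10/38] ≈ [0.7368, 0.2632]
H = -((28/38)·log₂(28/38) + (10/38)·log₂(10/38))
  = 0.8315 bits

0.8315 bits


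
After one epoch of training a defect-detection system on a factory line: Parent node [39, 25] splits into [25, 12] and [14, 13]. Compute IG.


Parent = [39, 25], H_parent = 0.9652
H_left = 0.909 (n=37), H_right = 0.999 (n=27)
H_children = (37/64)·0.909 + (27/64)·0.999 = 0.947
IG = 0.9652 - 0.947 = 0.0182

0.0182


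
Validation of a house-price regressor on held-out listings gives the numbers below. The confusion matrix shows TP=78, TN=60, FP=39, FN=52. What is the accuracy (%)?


Accuracy = (TP+TN)/(TP+TN+FP+FN)
= (78+60)/(229)
= 138/229 = 60.26%

60.26%


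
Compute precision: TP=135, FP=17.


Precision = TP/(TP+FP)
= 135/(135+17)
= 135/152 = 88.82%

88.82%


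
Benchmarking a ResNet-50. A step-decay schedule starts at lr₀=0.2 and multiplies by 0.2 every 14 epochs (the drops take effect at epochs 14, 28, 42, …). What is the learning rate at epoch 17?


n_drops = ⌊17/14⌋ = 1
lr = 0.2·0.2^1 = 0.2·0.2 = 0.04

0.04


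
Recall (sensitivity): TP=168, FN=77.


Recall = TP/(TP+FN)
= 168/(168+77)
= 168/245 = 68.57%

68.57%


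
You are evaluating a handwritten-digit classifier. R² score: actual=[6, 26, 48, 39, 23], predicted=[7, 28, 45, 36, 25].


ȳ = 28.4
SS_res = Σ(y-ŷ)² = 27
SS_tot = Σ(y-ȳ)² = 1033.2
R² = 1 - SS_res/SS_tot = 1 - 0.0261 = 0.9739

0.9739


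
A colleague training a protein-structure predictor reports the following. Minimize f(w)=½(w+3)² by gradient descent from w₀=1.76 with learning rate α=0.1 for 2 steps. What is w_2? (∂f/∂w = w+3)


step 1: grad = 1.76+3 = 4.76; w = 1.76 - 0.1·(4.76) = 1.284
step 2: grad = 1.284+3 = 4.284; w = 1.284 - 0.1·(4.284) = 0.8556

0.8556


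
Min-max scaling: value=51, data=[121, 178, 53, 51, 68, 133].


min=51, max=178
(51-51)/(178-51) = 0/127 = 0.0

0.0


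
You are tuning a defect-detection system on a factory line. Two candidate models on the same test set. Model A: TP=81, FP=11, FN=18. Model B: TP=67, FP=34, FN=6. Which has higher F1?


Model A: P=81/92=0.8804, R=81/99=0.8182, F1=2PR/(P+R)=2TP/(2TP+FP+FN)=162/191=0.8482
Model B: P=67/101=0.6634, R=67/73=0.9178, F1=2PR/(P+R)=2TP/(2TP+FP+FN)=134/174=0.7701
0.8482 > 0.7701 → Model A

Model A


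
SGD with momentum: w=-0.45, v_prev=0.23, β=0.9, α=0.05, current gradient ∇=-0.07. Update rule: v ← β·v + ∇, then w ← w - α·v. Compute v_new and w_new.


v_new = 0.9·0.23 - 0.07 = 0.207 - 0.07 = 0.137
w_new = -0.45 - 0.05·0.137 = -0.45 - 0.00685 = -0.45685

v_new=0.137, w_new=-0.45685


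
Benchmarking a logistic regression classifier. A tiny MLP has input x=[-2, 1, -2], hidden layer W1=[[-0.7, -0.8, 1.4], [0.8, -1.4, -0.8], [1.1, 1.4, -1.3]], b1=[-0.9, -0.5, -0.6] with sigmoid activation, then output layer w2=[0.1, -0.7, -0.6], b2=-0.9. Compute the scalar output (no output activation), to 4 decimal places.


z1[0] = (-0.7)·(-2) + (-0.8)·(1) + (1.4)·(-2) - 0.9 = -3.1
z1[1] = (0.8)·(-2) + (-1.4)·(1) + (-0.8)·(-2) - 0.5 = -1.9
z1[2] = (1.1)·(-2) + (1.4)·(1) + (-1.3)·(-2) - 0.6 = 1.2
h = sigmoid(z1) = [0.0431, 0.1301, 0.7685]
output = (0.1)·(0.0431) + (-0.7)·(0.1301) + (-0.6)·(0.7685) - 0.9 = -1.4479

-1.4479


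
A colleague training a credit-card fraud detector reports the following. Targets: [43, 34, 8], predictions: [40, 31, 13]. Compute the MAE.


Absolute errors: |43-40|=3, |34-31|=3, |8-13|=5
Sum = 11
MAE = 11/3 = 11/3

11/3


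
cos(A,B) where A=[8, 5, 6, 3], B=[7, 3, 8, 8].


A·B = 8·7 + 5·3 + 6·8 + 3·8 = 143
‖A‖ = √134 = 11.5758, ‖B‖ = √186 = 13.6382
cos = 143/(√134·√186) = 143/√24924 = 0.9058

0.9058


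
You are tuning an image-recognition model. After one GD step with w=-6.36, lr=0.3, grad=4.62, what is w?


w_new = w - α·∇
= -6.36 - 0.3·4.62
= -6.36 - 1.386
= -7.746

-7.746


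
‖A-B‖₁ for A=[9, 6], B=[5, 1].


d = |9-5| + |6-1|
  = 4 + 5
  = 9

9


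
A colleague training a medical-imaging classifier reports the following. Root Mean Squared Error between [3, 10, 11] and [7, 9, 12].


MSE = 18/3 = 6
RMSE = √(18/3) = 2.4495

2.4495


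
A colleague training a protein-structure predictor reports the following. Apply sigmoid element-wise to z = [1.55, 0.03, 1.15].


σ(1.55) = 1/(1+e^-1.55) = 0.8249
σ(0.03) = 1/(1+e^-0.03) = 0.5075
σ(1.15) = 1/(1+e^-1.15) = 0.7595
result = [0.8249, 0.5075, 0.7595]

[0.8249, 0.5075, 0.7595]


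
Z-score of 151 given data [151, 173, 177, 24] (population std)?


μ = 131.25, σ = 62.7072
z = (151 - 131.25)/62.7072 = 0.315

0.315


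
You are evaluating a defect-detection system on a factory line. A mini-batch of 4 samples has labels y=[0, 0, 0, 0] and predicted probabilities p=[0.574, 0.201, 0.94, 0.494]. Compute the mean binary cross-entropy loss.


L[0] = -ln(1-0.574) = -ln(0.426) = 0.8533
L[1] = -ln(1-0.201) = -ln(0.799) = 0.2244
L[2] = -ln(1-0.94) = -ln(0.06) = 2.8134
L[3] = -ln(1-0.494) = -ln(0.506) = 0.6812
mean = (0.8533 + 0.2244 + 2.8134 + 0.6812)/4 = 1.1431

1.1431


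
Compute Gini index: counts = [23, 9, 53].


Probabilities: [23/85, 9/85, 53/85] ≈ [0.2706, 0.1059, 0.6235]
Σpᵢ² = (529 + 81 + 2809)/85² = 3419/7225
Gini = 1 - Σpᵢ² = 1 - 3419/7225 = 0.5268

0.5268


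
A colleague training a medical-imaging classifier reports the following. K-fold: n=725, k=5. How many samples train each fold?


Fold size = 725/5 = 145
Training per fold = 725 - 145 = 580

580


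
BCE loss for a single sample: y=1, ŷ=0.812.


BCE = -[y·ln(p) + (1-y)·ln(1-p)]
= -1·ln(0.812) - 0
= -ln(0.812) = 0.2083

0.2083


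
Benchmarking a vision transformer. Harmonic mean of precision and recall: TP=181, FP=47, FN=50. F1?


Precision = 181/228 = 0.7939
Recall = 181/231 = 0.7835
F1 = 2·P·R/(P+R) = 2·TP/(2·TP+FP+FN) = 362/(362+47+50) = 362/459 = 0.7887

0.7887


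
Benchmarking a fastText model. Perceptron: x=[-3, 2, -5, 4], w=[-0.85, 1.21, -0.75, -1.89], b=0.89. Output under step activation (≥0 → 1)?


z = (-3)·(-0.85) + (2)·(1.21) + (-5)·(-0.75) + (4)·(-1.89) + 0.89
  = 2.05
step(z) = 1 (z≥0)

1


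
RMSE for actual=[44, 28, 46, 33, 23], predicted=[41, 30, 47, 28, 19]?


MSE = 55/5 = 11
RMSE = √(55/5) = 3.3166

3.3166


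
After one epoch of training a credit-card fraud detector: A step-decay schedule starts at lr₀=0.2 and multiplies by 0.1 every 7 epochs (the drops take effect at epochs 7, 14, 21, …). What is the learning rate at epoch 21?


n_drops = ⌊21/7⌋ = 3
lr = 0.2·0.1^3 = 0.2·0.001 = 0.0002

0.0002


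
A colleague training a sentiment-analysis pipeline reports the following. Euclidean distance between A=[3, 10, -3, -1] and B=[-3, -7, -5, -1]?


d = √((3+ 3)² + (10+ 7)² + (-3+ 5)² + (-1+ 1)²)
  = √(36 + 289 + 4 + 0)
  = √329 = 18.1384

18.1384


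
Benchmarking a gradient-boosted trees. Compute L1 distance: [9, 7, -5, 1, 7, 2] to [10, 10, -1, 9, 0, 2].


d = |9-10| + |7-10| + |-5+ 1| + |1-9| + |7-0| + |2-2|
  = 1 + 3 + 4 + 8 + 7 + 0
  = 23

23


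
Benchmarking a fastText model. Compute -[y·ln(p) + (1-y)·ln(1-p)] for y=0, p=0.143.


BCE = -[y·ln(p) + (1-y)·ln(1-p)]
= -0 - 1·ln(1-0.143)
= -ln(0.857) = 0.1543

0.1543


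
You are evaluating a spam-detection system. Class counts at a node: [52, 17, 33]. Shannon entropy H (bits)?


Probabilities: [52/102, 17/102, 33/102] ≈ [0.5098, 0.1667, 0.3235]
H = -((52/102)·log₂(52/102) + (17/102)·log₂(17/102) + (33/102)·log₂(33/102))
  = 1.4531 bits

1.4531 bits


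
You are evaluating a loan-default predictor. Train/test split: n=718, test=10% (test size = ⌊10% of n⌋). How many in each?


Test = ⌊718·10/100⌋ = 71
Train = 718 - 71 = 647

Train: 647, Test: 71


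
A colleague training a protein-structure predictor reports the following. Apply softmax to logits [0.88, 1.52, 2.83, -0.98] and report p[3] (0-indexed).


Exponentials: e^0.88=2.4109, e^1.52=4.5722, e^2.83=16.9455, e^-0.98=0.3753
Sum = 24.3039
Softmax = [0.0992, 0.1881, 0.6972, 0.0154]
p[3] = 0.3753/24.3039 = 0.0154

0.0154


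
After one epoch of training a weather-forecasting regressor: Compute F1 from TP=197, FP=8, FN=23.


Precision = 197/205 = 0.961
Recall = 197/220 = 0.8955
F1 = 2·P·R/(P+R) = 2·TP/(2·TP+FP+FN) = 394/(394+8+23) = 394/425 = 0.9271

0.9271


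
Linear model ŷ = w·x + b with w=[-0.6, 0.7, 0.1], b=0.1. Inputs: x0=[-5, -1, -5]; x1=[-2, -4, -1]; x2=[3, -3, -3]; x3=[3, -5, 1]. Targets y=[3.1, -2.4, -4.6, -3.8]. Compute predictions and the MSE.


ŷ0 = (-0.6)·(-5) + (0.7)·(-1) + (0.1)·(-5) + 0.1 = 1.9
ŷ1 = (-0.6)·(-2) + (0.7)·(-4) + (0.1)·(-1) + 0.1 = -1.6
ŷ2 = (-0.6)·(3) + (0.7)·(-3) + (0.1)·(-3) + 0.1 = -4.1
ŷ3 = (-0.6)·(3) + (0.7)·(-5) + (0.1)·(1) + 0.1 = -5.1
errors² = [1.44, 0.64, 0.25, 1.69]
MSE = 4.0200/4 = 1.005

1.005


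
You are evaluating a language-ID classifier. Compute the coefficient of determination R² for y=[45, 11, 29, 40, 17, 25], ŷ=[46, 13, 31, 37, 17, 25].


ȳ = 27.8333
SS_res = Σ(y-ŷ)² = 18
SS_tot = Σ(y-ȳ)² = 852.83
R² = 1 - SS_res/SS_tot = 1 - 0.0211 = 0.9789

0.9789


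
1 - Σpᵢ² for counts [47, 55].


Probabilities: [47/102, 55/102] ≈ [0.4608, 0.5392]
Σpᵢ² = (2209 + 3025)/102² = 5234/10404
Gini = 1 - Σpᵢ² = 1 - 5234/10404 = 0.4969

0.4969


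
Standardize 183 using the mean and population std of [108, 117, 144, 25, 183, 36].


μ = 102.1667, σ = 56.0815
z = (183 - 102.1667)/56.0815 = 1.4414

1.4414


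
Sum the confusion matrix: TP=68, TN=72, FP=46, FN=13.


Total = TP + TN + FP + FN
= 68 + 72 + 46 + 13
= 199
(Predicted positive: 114, predicted negative: 85)

199


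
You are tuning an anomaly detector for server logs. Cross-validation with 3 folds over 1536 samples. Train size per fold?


Fold size = 1536/3 = 512
Training per fold = 1536 - 512 = 1024

1024


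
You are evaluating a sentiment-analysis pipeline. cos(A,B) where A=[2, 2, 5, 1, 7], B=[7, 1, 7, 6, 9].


A·B = 2·7 + 2·1 + 5·7 + 1·6 + 7·9 = 120
‖A‖ = √83 = 9.1104, ‖B‖ = √216 = 14.6969
cos = 120/(√83·√216) = 120/√17928 = 0.8962

0.8962


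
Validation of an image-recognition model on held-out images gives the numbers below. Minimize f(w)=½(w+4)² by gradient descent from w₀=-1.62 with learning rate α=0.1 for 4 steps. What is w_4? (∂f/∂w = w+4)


step 1: grad = -1.62+4 = 2.38; w = -1.62 - 0.1·(2.38) = -1.858
step 2: grad = -1.858+4 = 2.142; w = -1.858 - 0.1·(2.142) = -2.0722
step 3: grad = -2.0722+4 = 1.9278; w = -2.0722 - 0.1·(1.9278) = -2.26498
step 4: grad = -2.26498+4 = 1.73502; w = -2.26498 - 0.1·(1.73502) = -2.438482

-2.438482


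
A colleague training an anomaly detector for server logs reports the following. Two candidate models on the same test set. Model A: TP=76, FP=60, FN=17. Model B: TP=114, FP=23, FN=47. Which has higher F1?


Model A: P=76/136=0.5588, R=76/93=0.8172, F1=2PR/(P+R)=2TP/(2TP+FP+FN)=152/229=0.6638
Model B: P=114/137=0.8321, R=114/161=0.7081, F1=2PR/(P+R)=2TP/(2TP+FP+FN)=228/298=0.7651
0.6638 < 0.7651 → Model B

Model B


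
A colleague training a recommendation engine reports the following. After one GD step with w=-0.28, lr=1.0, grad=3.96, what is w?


w_new = w - α·∇
= -0.28 - 1.0·3.96
= -0.28 - 3.96
= -4.24

-4.24


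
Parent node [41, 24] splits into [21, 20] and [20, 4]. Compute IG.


Parent = [41, 24], H_parent = 0.9501
H_left = 0.9996 (n=41), H_right = 0.65 (n=24)
H_children = (41/65)·0.9996 + (24/65)·0.65 = 0.8705
IG = 0.9501 - 0.8705 = 0.0796

0.0796


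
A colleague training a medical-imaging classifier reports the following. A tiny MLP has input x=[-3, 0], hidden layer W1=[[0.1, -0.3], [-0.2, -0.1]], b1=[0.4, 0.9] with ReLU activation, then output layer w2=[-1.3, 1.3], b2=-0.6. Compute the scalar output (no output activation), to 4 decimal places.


z1[0] = (0.1)·(-3) + (-0.3)·(0) + 0.4 = 0.1
z1[1] = (-0.2)·(-3) + (-0.1)·(0) + 0.9 = 1.5
h = ReLU(z1) = [0.1, 1.5]
output = (-1.3)·(0.1) + (1.3)·(1.5) - 0.6 = 1.22

1.22


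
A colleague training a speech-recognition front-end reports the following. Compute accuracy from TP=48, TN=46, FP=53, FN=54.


Accuracy = (TP+TN)/(TP+TN+FP+FN)
= (48+46)/(201)
= 94/201 = 46.77%

46.77%


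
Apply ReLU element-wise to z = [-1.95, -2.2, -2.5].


ReLU(-1.95) = max(0, -1.95) = 0.0
ReLU(-2.2) = max(0, -2.2) = 0.0
ReLU(-2.5) = max(0, -2.5) = 0.0
result = [0.0, 0.0, 0.0]

[0.0, 0.0, 0.0]
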